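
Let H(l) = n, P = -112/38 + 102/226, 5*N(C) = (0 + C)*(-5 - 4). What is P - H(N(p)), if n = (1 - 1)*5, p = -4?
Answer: -5359/2147 ≈ -2.4960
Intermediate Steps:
N(C) = -9*C/5 (N(C) = ((0 + C)*(-5 - 4))/5 = (C*(-9))/5 = (-9*C)/5 = -9*C/5)
n = 0 (n = 0*5 = 0)
P = -5359/2147 (P = -112*1/38 + 102*(1/226) = -56/19 + 51/113 = -5359/2147 ≈ -2.4960)
H(l) = 0
P - H(N(p)) = -5359/2147 - 1*0 = -5359/2147 + 0 = -5359/2147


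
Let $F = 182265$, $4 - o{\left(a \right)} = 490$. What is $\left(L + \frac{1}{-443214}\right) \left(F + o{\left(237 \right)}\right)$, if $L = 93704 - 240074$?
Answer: $- \frac{3930863818136333}{147738} \approx -2.6607 \cdot 10^{10}$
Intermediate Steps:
$L = -146370$
$o{\left(a \right)} = -486$ ($o{\left(a \right)} = 4 - 490 = -486$)
$\left(L + \frac{1}{-443214}\right) \left(F + o{\left(237 \right)}\right) = \left(-146370 + \frac{1}{-443214}\right) \left(182265 - 486\right) = \left(-146370 - \frac{1}{443214}\right) 181779 = \left(- \frac{64873233181}{443214}\right) 181779 = - \frac{3930863818136333}{147738}$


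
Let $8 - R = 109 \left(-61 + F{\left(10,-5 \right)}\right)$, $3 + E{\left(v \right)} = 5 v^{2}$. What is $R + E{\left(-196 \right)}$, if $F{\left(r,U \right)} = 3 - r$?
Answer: $199497$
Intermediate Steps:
$E{\left(v \right)} = -3 + 5 v^{2}$
$R = 7420$ ($R = 8 - 109 \left(-61 + \left(3 - 10\right)\right) = 8 - 109 \left(-61 - 7\right) = 8 - 109 \left(-68\right) = 8 - -7412 = 8 + 7412 = 7420$)
$R + E{\left(-196 \right)} = 7420 - \left(3 - 5 \left(-196\right)^{2}\right) = 7420 + \left(-3 + 5 \cdot 38416\right) = 7420 + \left(-3 + 192080\right) = 7420 + 192077 = 199497$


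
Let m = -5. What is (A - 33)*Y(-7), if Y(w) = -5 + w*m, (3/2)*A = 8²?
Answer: 290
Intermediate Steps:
A = 128/3 (A = (⅔)*8² = (⅔)*64 = 128/3 ≈ 42.667)
Y(w) = -5 - 5*w (Y(w) = -5 + w*(-5) = -5 - 5*w)
(A - 33)*Y(-7) = (128/3 - 33)*(-5 - 5*(-7)) = 29*(-5 + 35)/3 = (29/3)*30 = 290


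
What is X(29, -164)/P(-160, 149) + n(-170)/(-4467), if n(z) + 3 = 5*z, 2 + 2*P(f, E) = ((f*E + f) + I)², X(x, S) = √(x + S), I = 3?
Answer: 853/4467 + 6*I*√15/575856007 ≈ 0.19096 + 4.0354e-8*I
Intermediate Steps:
X(x, S) = √(S + x)
P(f, E) = -1 + (3 + f + E*f)²/2 (P(f, E) = -1 + ((f*E + f) + 3)²/2 = -1 + ((E*f + f) + 3)²/2 = -1 + ((f + E*f) + 3)²/2 = -1 + (3 + f + E*f)²/2)
n(z) = -3 + 5*z
X(29, -164)/P(-160, 149) + n(-170)/(-4467) = √(-164 + 29)/(-1 + (3 - 160 + 149*(-160))²/2) + (-3 + 5*(-170))/(-4467) = √(-135)/(-1 + (3 - 160 - 23840)²/2) + (-3 - 850)*(-1/4467) = (3*I*√15)/(-1 + (½)*(-23997)²) - 853*(-1/4467) = (3*I*√15)/(-1 + (½)*575856009) + 853/4467 = (3*I*√15)/(-1 + 575856009/2) + 853/4467 = (3*I*√15)/(575856007/2) + 853/4467 = (3*I*√15)*(2/575856007) + 853/4467 = 6*I*√15/575856007 + 853/4467 = 853/4467 + 6*I*√15/575856007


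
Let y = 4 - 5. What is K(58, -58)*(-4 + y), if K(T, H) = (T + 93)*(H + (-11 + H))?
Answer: 95885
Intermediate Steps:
K(T, H) = (-11 + 2*H)*(93 + T) (K(T, H) = (93 + T)*(-11 + 2*H) = (-11 + 2*H)*(93 + T))
y = -1
K(58, -58)*(-4 + y) = (-1023 - 11*58 + 186*(-58) + 2*(-58)*58)*(-4 - 1) = (-1023 - 638 - 10788 - 6728)*(-5) = -19177*(-5) = 95885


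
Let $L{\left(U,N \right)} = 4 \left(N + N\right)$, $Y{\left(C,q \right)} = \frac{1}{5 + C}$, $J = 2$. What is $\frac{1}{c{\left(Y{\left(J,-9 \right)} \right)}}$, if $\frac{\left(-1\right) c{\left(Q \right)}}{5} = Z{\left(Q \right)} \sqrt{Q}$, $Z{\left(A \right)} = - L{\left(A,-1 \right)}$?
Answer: $- \frac{\sqrt{7}}{40} \approx -0.066144$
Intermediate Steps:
$L{\left(U,N \right)} = 8 N$ ($L{\left(U,N \right)} = 4 \cdot 2 N = 8 N$)
$Z{\left(A \right)} = 8$ ($Z{\left(A \right)} = - 8 \left(-1\right) = \left(-1\right) \left(-8\right) = 8$)
$c{\left(Q \right)} = - 40 \sqrt{Q}$ ($c{\left(Q \right)} = - 5 \cdot 8 \sqrt{Q} = - 40 \sqrt{Q}$)
$\frac{1}{c{\left(Y{\left(J,-9 \right)} \right)}} = \frac{1}{\left(-40\right) \sqrt{\frac{1}{5 + 2}}} = \frac{1}{\left(-40\right) \sqrt{\frac{1}{7}}} = \frac{1}{\left(-40\right) \frac{\sqrt{7}}{7}} = \frac{1}{\left(- \frac{40}{7}\right) \sqrt{7}} = - \frac{\sqrt{7}}{40}$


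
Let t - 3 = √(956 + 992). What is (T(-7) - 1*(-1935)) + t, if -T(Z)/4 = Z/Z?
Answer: 1934 + 2*√487 ≈ 1978.1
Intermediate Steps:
T(Z) = -4 (T(Z) = -4*Z/Z = -4*1 = -4)
t = 3 + 2*√487 (t = 3 + √(956 + 992) = 3 + √1948 = 3 + 2*√487 ≈ 47.136)
(T(-7) - 1*(-1935)) + t = (-4 - 1*(-1935)) + (3 + 2*√487) = (-4 + 1935) + (3 + 2*√487) = 1931 + (3 + 2*√487) = 1934 + 2*√487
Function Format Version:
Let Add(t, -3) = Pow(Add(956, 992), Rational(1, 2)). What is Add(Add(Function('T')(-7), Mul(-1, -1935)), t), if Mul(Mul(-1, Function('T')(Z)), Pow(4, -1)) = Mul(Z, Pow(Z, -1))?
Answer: Add(1934, Mul(2, Pow(487, Rational(1, 2)))) ≈ 1978.1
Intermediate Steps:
Function('T')(Z) = -4 (Function('T')(Z) = Mul(-4, Mul(Z, Pow(Z, -1))) = Mul(-4, 1) = -4)
t = Add(3, Mul(2, Pow(487, Rational(1, 2)))) (t = Add(3, Pow(Add(956, 992), Rational(1, 2))) = Add(3, Pow(1948, Rational(1, 2))) = Add(3, Mul(2, Pow(487, Rational(1, 2)))) ≈ 47.136)
Add(Add(Function('T')(-7), Mul(-1, -1935)), t) = Add(Add(-4, Mul(-1, -1935)), Add(3, Mul(2, Pow(487, Rational(1, 2))))) = Add(Add(-4, 1935), Add(3, Mul(2, Pow(487, Rational(1, 2))))) = Add(1931, Add(3, Mul(2, Pow(487, Rational(1, 2))))) = Add(1934, Mul(2, Pow(487, Rational(1, 2))))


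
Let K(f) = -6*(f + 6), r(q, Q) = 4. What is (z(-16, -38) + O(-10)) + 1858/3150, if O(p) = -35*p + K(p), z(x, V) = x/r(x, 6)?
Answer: 583679/1575 ≈ 370.59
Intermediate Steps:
z(x, V) = x/4
K(f) = -36 - 6*f (K(f) = -6*(6 + f) = -36 - 6*f)
O(p) = -36 - 41*p (O(p) = -35*p + (-36 - 6*p) = -36 - 41*p)
(z(-16, -38) + O(-10)) + 1858/3150 = ((¼)*(-16) + (-36 - 41*(-10))) + 1858/3150 = (-4 + (-36 + 410)) + 1858*(1/3150) = (-4 + 374) + 929/1575 = 370 + 929/1575 = 583679/1575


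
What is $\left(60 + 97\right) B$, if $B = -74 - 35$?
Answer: $-17113$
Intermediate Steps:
$B = -109$
$\left(60 + 97\right) B = \left(60 + 97\right) \left(-109\right) = 157 \left(-109\right) = -17113$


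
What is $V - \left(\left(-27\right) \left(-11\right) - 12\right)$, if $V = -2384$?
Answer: $-2669$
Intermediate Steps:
$V - \left(\left(-27\right) \left(-11\right) - 12\right) = -2384 - \left(\left(-27\right) \left(-11\right) - 12\right) = -2384 - \left(297 - 12\right) = -2384 - 285 = -2669$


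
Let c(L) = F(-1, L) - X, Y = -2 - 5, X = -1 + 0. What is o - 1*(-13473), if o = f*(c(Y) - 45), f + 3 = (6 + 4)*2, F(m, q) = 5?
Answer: 12810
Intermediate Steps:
X = -1
f = 17 (f = -3 + (6 + 4)*2 = -3 + 10*2 = -3 + 20 = 17)
Y = -7
c(L) = 6 (c(L) = 5 - 1*(-1) = 5 + 1 = 6)
o = -663 (o = 17*(6 - 45) = 17*(-39) = -663)
o - 1*(-13473) = -663 - 1*(-13473) = -663 + 13473 = 12810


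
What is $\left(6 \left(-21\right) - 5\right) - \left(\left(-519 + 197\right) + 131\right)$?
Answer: $60$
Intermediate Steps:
$\left(6 \left(-21\right) - 5\right) - \left(\left(-519 + 197\right) + 131\right) = \left(-126 - 5\right) - \left(-322 + 131\right) = -131 - -191 = -131 + 191 = 60$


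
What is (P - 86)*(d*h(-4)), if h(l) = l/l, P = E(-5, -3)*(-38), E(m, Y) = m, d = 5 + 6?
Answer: 1144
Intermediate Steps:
d = 11
P = 190 (P = -5*(-38) = 190)
h(l) = 1
(P - 86)*(d*h(-4)) = (190 - 86)*(11*1) = 104*11 = 1144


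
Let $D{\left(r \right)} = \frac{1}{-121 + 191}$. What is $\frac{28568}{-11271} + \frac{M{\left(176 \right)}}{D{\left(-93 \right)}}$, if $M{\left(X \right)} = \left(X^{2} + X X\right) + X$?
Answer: $\frac{49017099592}{11271} \approx 4.349 \cdot 10^{6}$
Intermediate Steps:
$M{\left(X \right)} = X + 2 X^{2}$ ($M{\left(X \right)} = \left(X^{2} + X^{2}\right) + X = 2 X^{2} + X = X + 2 X^{2}$)
$D{\left(r \right)} = \frac{1}{70}$
$\frac{28568}{-11271} + \frac{M{\left(176 \right)}}{D{\left(-93 \right)}} = \frac{28568}{-11271} + 176 \left(1 + 2 \cdot 176\right) \frac{1}{\frac{1}{70}} = 28568 \left(- \frac{1}{11271}\right) + 176 \left(1 + 352\right) 70 = - \frac{28568}{11271} + 176 \cdot 353 \cdot 70 = - \frac{28568}{11271} + 62128 \cdot 70 = - \frac{28568}{11271} + 4348960 = \frac{49017099592}{11271}$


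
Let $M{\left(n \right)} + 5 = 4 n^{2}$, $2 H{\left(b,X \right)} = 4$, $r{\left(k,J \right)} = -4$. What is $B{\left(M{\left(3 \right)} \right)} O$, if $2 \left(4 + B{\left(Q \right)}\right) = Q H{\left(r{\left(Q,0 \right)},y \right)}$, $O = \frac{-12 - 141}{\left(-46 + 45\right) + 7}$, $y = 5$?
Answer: $- \frac{1377}{2} \approx -688.5$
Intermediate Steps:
$H{\left(b,X \right)} = 2$ ($H{\left(b,X \right)} = \frac{1}{2} \cdot 4 = 2$)
$M{\left(n \right)} = -5 + 4 n^{2}$
$O = - \frac{51}{2}$ ($O = - \frac{153}{-1 + 7} = - \frac{153}{6} = \left(-153\right) \frac{1}{6} = - \frac{51}{2} \approx -25.5$)
$B{\left(Q \right)} = -4 + Q$ ($B{\left(Q \right)} = -4 + \frac{Q 2}{2} = -4 + \frac{2 Q}{2} = -4 + Q$)
$B{\left(M{\left(3 \right)} \right)} O = \left(-4 - \left(5 - 4 \cdot 3^{2}\right)\right) \left(- \frac{51}{2}\right) = \left(-4 + \left(-5 + 4 \cdot 9\right)\right) \left(- \frac{51}{2}\right) = \left(-4 + \left(-5 + 36\right)\right) \left(- \frac{51}{2}\right) = \left(-4 + 31\right) \left(- \frac{51}{2}\right) = 27 \left(- \frac{51}{2}\right) = - \frac{1377}{2}$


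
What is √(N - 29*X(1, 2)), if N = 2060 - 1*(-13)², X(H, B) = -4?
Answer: 3*√223 ≈ 44.800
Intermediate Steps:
N = 1891 (N = 2060 - 1*169 = 2060 - 169 = 1891)
√(N - 29*X(1, 2)) = √(1891 - 29*(-4)) = √(1891 + 116) = √2007 = 3*√223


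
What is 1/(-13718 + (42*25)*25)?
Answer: 1/12532 ≈ 7.9796e-5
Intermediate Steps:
1/(-13718 + (42*25)*25) = 1/(-13718 + 1050*25) = 1/(-13718 + 26250) = 1/12532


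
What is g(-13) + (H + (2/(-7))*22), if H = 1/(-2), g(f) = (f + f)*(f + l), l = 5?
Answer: 2817/14 ≈ 201.21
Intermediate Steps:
g(f) = 2*f*(5 + f) (g(f) = (f + f)*(f + 5) = (2*f)*(5 + f) = 2*f*(5 + f))
H = -1/2 ≈ -0.50000
g(-13) + (H + (2/(-7))*22) = 2*(-13)*(5 - 13) + (-1/2 + (2/(-7))*22) = 2*(-13)*(-8) + (-1/2 + (2*(-1/7))*22) = 208 + (-1/2 - 2/7*22) = 208 + (-1/2 - 44/7) = 208 - 95/14 = 2817/14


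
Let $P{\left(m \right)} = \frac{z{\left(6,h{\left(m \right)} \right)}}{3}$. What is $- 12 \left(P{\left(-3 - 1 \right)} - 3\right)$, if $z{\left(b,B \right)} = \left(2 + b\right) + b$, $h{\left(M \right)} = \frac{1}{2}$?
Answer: $-20$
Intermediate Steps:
$h{\left(M \right)} = \frac{1}{2}$
$z{\left(b,B \right)} = 2 + 2 b$
$P{\left(m \right)} = \frac{14}{3}$ ($P{\left(m \right)} = \frac{2 + 2 \cdot 6}{3} = \left(2 + 12\right) \frac{1}{3} = 14 \cdot \frac{1}{3} = \frac{14}{3}$)
$- 12 \left(P{\left(-3 - 1 \right)} - 3\right) = - 12 \left(\frac{14}{3} - 3\right) = \left(-12\right) \frac{5}{3} = -20$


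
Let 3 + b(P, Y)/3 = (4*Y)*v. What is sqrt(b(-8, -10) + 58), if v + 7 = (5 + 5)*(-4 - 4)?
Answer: sqrt(10489) ≈ 102.42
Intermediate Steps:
v = -87 (v = -7 + (5 + 5)*(-4 - 4) = -7 + 10*(-8) = -7 - 80 = -87)
b(P, Y) = -9 - 1044*Y (b(P, Y) = -9 + 3*((4*Y)*(-87)) = -9 + 3*(-348*Y) = -9 - 1044*Y)
sqrt(b(-8, -10) + 58) = sqrt((-9 - 1044*(-10)) + 58) = sqrt((-9 + 10440) + 58) = sqrt(10431 + 58) = sqrt(10489)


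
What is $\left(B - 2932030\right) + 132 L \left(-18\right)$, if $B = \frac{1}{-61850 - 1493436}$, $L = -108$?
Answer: $- \frac{4161046380693}{1555286} \approx -2.6754 \cdot 10^{6}$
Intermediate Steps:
$B = - \frac{1}{1555286}$ ($B = \frac{1}{-1555286} = - \frac{1}{1555286} \approx -6.4297 \cdot 10^{-7}$)
$\left(B - 2932030\right) + 132 L \left(-18\right) = \left(- \frac{1}{1555286} - 2932030\right) + 132 \left(-108\right) \left(-18\right) = - \frac{4560145210581}{1555286} - -256608 = - \frac{4560145210581}{1555286} + 256608 = - \frac{4161046380693}{1555286}$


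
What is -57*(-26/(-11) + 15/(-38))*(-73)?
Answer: 180237/22 ≈ 8192.6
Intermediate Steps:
-57*(-26/(-11) + 15/(-38))*(-73) = -57*(-26*(-1/11) + 15*(-1/38))*(-73) = -57*(26/11 - 15/38)*(-73) = -57*823/418*(-73) = -2469/22*(-73) = 180237/22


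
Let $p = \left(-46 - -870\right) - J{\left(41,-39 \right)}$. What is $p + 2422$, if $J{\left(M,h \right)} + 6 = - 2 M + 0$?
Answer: $3334$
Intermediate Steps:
$J{\left(M,h \right)} = -6 - 2 M$ ($J{\left(M,h \right)} = -6 + \left(- 2 M + 0\right) = -6 - 2 M$)
$p = 912$ ($p = \left(-46 - -870\right) - \left(-6 - 82\right) = \left(-46 + 870\right) - \left(-6 - 82\right) = 824 - -88 = 824 + 88 = 912$)
$p + 2422 = 912 + 2422 = 3334$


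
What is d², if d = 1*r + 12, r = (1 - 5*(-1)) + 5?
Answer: 529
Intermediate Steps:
r = 11 (r = (1 + 5) + 5 = 6 + 5 = 11)
d = 23 (d = 1*11 + 12 = 11 + 12 = 23)
d² = 23² = 529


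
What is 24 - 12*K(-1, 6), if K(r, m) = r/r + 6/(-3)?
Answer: 36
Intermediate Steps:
K(r, m) = -1 (K(r, m) = 1 + 6*(-1/3) = 1 - 2 = -1)
24 - 12*K(-1, 6) = 24 - 12*(-1) = 24 + 12 = 36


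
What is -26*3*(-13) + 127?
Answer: 1141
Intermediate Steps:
-26*3*(-13) + 127 = -78*(-13) + 127 = 1014 + 127 = 1141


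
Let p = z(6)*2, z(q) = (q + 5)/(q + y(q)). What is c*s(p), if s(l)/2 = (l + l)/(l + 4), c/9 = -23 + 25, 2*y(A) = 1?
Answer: 33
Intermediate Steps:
y(A) = ½ (y(A) = (½)*1 = ½)
c = 18 (c = 9*(-23 + 25) = 9*2 = 18)
z(q) = (5 + q)/(½ + q) (z(q) = (q + 5)/(q + ½) = (5 + q)/(½ + q))
p = 44/13 (p = (2*(5 + 6)/(1 + 2*6))*2 = (2*11/(1 + 12))*2 = (2*11/13)*2 = (2*(1/13)*11)*2 = (22/13)*2 = 44/13 ≈ 3.3846)
s(l) = 4*l/(4 + l) (s(l) = 2*((l + l)/(l + 4)) = 2*((2*l)/(4 + l)) = 2*(2*l/(4 + l)) = 4*l/(4 + l))
c*s(p) = 18*(4*(44/13)/(4 + 44/13)) = 18*(4*(44/13)/(96/13)) = 18*(4*(44/13)*(13/96)) = 18*(11/6) = 33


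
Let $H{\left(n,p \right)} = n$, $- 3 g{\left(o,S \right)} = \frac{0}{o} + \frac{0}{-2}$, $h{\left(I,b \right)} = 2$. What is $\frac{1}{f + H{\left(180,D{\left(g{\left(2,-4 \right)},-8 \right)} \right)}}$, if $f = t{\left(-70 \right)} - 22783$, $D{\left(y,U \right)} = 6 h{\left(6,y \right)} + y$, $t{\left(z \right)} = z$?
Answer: $- \frac{1}{22673} \approx -4.4105 \cdot 10^{-5}$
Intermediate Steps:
$g{\left(o,S \right)} = 0$ ($g{\left(o,S \right)} = - \frac{\frac{0}{o} + \frac{0}{-2}}{3} = - \frac{0 + 0 \left(- \frac{1}{2}\right)}{3} = - \frac{0 + 0}{3} = \left(- \frac{1}{3}\right) 0 = 0$)
$D{\left(y,U \right)} = 12 + y$ ($D{\left(y,U \right)} = 6 \cdot 2 + y = 12 + y$)
$f = -22853$ ($f = -70 - 22783 = -22853$)
$\frac{1}{f + H{\left(180,D{\left(g{\left(2,-4 \right)},-8 \right)} \right)}} = \frac{1}{-22853 + 180} = \frac{1}{-22673} = - \frac{1}{22673}$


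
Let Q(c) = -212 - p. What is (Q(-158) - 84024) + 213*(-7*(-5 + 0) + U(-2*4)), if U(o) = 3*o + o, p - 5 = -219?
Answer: -83383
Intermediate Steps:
p = -214 (p = 5 - 219 = -214)
U(o) = 4*o
Q(c) = 2 (Q(c) = -212 - 1*(-214) = -212 + 214 = 2)
(Q(-158) - 84024) + 213*(-7*(-5 + 0) + U(-2*4)) = (2 - 84024) + 213*(-7*(-5 + 0) + 4*(-2*4)) = -84022 + 213*(-7*(-5) + 4*(-8)) = -84022 + 213*(35 - 32) = -84022 + 213*3 = -84022 + 639 = -83383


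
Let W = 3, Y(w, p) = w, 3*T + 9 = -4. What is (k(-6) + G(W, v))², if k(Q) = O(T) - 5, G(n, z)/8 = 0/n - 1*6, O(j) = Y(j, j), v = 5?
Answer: 29584/9 ≈ 3287.1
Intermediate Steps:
T = -13/3 (T = -3 + (⅓)*(-4) = -3 - 4/3 = -13/3 ≈ -4.3333)
O(j) = j
G(n, z) = -48 (G(n, z) = 8*(0/n - 1*6) = 8*(0 - 6) = 8*(-6) = -48)
k(Q) = -28/3 (k(Q) = -13/3 - 5 = -28/3)
(k(-6) + G(W, v))² = (-28/3 - 48)² = (-172/3)² = 29584/9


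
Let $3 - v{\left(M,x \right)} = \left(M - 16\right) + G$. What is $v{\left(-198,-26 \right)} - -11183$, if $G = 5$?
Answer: $11395$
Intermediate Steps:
$v{\left(M,x \right)} = 14 - M$ ($v{\left(M,x \right)} = 3 - \left(\left(M - 16\right) + 5\right) = 3 - \left(\left(-16 + M\right) + 5\right) = 3 - \left(-11 + M\right) = 14 - M$)
$v{\left(-198,-26 \right)} - -11183 = \left(14 - -198\right) - -11183 = \left(14 + 198\right) + 11183 = 212 + 11183 = 11395$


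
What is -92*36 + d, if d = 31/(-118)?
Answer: -390847/118 ≈ -3312.3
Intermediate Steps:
d = -31/118 (d = 31*(-1/118) = -31/118 ≈ -0.26271)
-92*36 + d = -92*36 - 31/118 = -3312 - 31/118 = -390847/118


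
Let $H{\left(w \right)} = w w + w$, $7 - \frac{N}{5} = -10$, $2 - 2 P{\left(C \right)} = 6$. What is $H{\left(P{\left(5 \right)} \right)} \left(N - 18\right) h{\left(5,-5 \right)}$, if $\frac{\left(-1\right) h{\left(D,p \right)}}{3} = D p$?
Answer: $10050$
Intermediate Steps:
$P{\left(C \right)} = -2$ ($P{\left(C \right)} = 1 - 3 = -2$)
$h{\left(D,p \right)} = - 3 D p$
$N = 85$ ($N = 35 - -50 = 35 + 50 = 85$)
$H{\left(w \right)} = w + w^{2}$ ($H{\left(w \right)} = w^{2} + w = w + w^{2}$)
$H{\left(P{\left(5 \right)} \right)} \left(N - 18\right) h{\left(5,-5 \right)} = - 2 \left(1 - 2\right) \left(85 - 18\right) \left(\left(-3\right) 5 \left(-5\right)\right) = \left(-2\right) \left(-1\right) \left(85 - 18\right) 75 = 2 \cdot 67 \cdot 75 = 134 \cdot 75 = 10050$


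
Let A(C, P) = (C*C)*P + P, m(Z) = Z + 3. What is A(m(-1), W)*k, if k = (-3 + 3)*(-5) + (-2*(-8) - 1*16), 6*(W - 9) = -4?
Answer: 0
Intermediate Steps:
m(Z) = 3 + Z
W = 25/3 (W = 9 + (⅙)*(-4) = 9 - ⅔ = 25/3 ≈ 8.3333)
k = 0 (k = 0*(-5) + (16 - 16) = 0 + 0 = 0)
A(C, P) = P + P*C² (A(C, P) = C²*P + P = P*C² + P = P + P*C²)
A(m(-1), W)*k = (25*(1 + (3 - 1)²)/3)*0 = (25*(1 + 2²)/3)*0 = (25*(1 + 4)/3)*0 = ((25/3)*5)*0 = (125/3)*0 = 0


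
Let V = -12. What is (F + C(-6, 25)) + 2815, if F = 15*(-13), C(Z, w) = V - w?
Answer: 2583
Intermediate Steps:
C(Z, w) = -12 - w
F = -195
(F + C(-6, 25)) + 2815 = (-195 + (-12 - 1*25)) + 2815 = (-195 + (-12 - 25)) + 2815 = (-195 - 37) + 2815 = -232 + 2815 = 2583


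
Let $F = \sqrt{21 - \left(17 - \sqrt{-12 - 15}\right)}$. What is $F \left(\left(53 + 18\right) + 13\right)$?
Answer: $84 \sqrt{4 + 3 i \sqrt{3}} \approx 192.99 + 94.988 i$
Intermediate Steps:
$F = \sqrt{4 + 3 i \sqrt{3}}$ ($F = \sqrt{21 - \left(17 - 3 i \sqrt{3}\right)} = \sqrt{4 + 3 i \sqrt{3}} \approx 2.2975 + 1.1308 i$)
$F \left(\left(53 + 18\right) + 13\right) = \sqrt{4 + 3 i \sqrt{3}} \left(\left(53 + 18\right) + 13\right) = \sqrt{4 + 3 i \sqrt{3}} \left(71 + 13\right) = \sqrt{4 + 3 i \sqrt{3}} \cdot 84 = 84 \sqrt{4 + 3 i \sqrt{3}}$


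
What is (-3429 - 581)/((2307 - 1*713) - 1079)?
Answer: -802/103 ≈ -7.7864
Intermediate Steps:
(-3429 - 581)/((2307 - 1*713) - 1079) = -4010/((2307 - 713) - 1079) = -4010/(1594 - 1079) = -4010/515 = -4010*1/515 = -802/103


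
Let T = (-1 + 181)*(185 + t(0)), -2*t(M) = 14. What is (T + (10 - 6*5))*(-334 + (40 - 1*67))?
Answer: -11559220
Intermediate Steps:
t(M) = -7 (t(M) = -1/2*14 = -7)
T = 32040 (T = (-1 + 181)*(185 - 7) = 180*178 = 32040)
(T + (10 - 6*5))*(-334 + (40 - 1*67)) = (32040 + (10 - 6*5))*(-334 + (40 - 1*67)) = (32040 + (10 - 30))*(-334 + (40 - 67)) = (32040 - 20)*(-334 - 27) = 32020*(-361) = -11559220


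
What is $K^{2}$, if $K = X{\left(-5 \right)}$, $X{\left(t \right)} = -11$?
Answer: $121$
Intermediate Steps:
$K = -11$
$K^{2} = \left(-11\right)^{2} = 121$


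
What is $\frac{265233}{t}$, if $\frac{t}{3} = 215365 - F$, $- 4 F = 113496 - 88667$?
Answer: $\frac{353644}{886289} \approx 0.39902$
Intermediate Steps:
$F = - \frac{24829}{4}$ ($F = - \frac{113496 - 88667}{4} = \left(- \frac{1}{4}\right) 24829 = - \frac{24829}{4} \approx -6207.3$)
$t = \frac{2658867}{4}$ ($t = 3 \left(215365 - - \frac{24829}{4}\right) = 3 \left(215365 + \frac{24829}{4}\right) = 3 \cdot \frac{886289}{4} = \frac{2658867}{4} \approx 6.6472 \cdot 10^{5}$)
$\frac{265233}{t} = \frac{265233}{\frac{2658867}{4}} = 265233 \cdot \frac{4}{2658867} = \frac{353644}{886289}$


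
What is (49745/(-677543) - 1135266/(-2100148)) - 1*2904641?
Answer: -2066565436975418073/711470288182 ≈ -2.9046e+6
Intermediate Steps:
(49745/(-677543) - 1135266/(-2100148)) - 1*2904641 = (49745*(-1/677543) - 1135266*(-1/2100148)) - 2904641 = (-49745/677543 + 567633/1050074) - 2904641 = 332359834589/711470288182 - 2904641 = -2066565436975418073/711470288182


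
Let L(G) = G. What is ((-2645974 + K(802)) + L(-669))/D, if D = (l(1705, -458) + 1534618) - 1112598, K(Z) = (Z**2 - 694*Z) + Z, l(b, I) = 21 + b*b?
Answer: -2559225/3329066 ≈ -0.76875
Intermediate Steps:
l(b, I) = 21 + b**2
K(Z) = Z**2 - 693*Z
D = 3329066 (D = ((21 + 1705**2) + 1534618) - 1112598 = ((21 + 2907025) + 1534618) - 1112598 = (2907046 + 1534618) - 1112598 = 4441664 - 1112598 = 3329066)
((-2645974 + K(802)) + L(-669))/D = ((-2645974 + 802*(-693 + 802)) - 669)/3329066 = ((-2645974 + 802*109) - 669)*(1/3329066) = ((-2645974 + 87418) - 669)*(1/3329066) = (-2558556 - 669)*(1/3329066) = -2559225*1/3329066 = -2559225/3329066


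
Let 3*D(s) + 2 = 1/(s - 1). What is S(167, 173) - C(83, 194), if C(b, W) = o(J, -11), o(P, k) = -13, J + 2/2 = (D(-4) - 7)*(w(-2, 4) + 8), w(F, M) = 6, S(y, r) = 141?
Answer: 154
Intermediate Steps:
D(s) = -⅔ + 1/(3*(-1 + s)) (D(s) = -⅔ + 1/(3*(s - 1)) = -⅔ + 1/(3*(-1 + s)))
J = -1639/15 (J = -1 + ((3 - 2*(-4))/(3*(-1 - 4)) - 7)*(6 + 8) = -1 + ((⅓)*(3 + 8)/(-5) - 7)*14 = -1 + ((⅓)*(-⅕)*11 - 7)*14 = -1 + (-11/15 - 7)*14 = -1 - 116/15*14 = -1 - 1624/15 = -1639/15 ≈ -109.27)
C(b, W) = -13
S(167, 173) - C(83, 194) = 141 - 1*(-13) = 141 + 13 = 154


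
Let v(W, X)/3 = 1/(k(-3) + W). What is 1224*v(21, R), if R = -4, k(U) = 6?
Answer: 136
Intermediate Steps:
v(W, X) = 3/(6 + W)
1224*v(21, R) = 1224*(3/(6 + 21)) = 1224*(3/27) = 1224*(3*(1/27)) = 1224*(⅑) = 136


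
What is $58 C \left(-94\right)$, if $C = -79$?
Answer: $430708$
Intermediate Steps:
$58 C \left(-94\right) = 58 \left(-79\right) \left(-94\right) = \left(-4582\right) \left(-94\right) = 430708$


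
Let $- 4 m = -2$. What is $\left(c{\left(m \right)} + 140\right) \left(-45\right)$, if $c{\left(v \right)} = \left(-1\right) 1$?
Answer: $-6255$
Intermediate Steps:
$m = \frac{1}{2}$ ($m = \left(- \frac{1}{4}\right) \left(-2\right) = \frac{1}{2} \approx 0.5$)
$c{\left(v \right)} = -1$
$\left(c{\left(m \right)} + 140\right) \left(-45\right) = \left(-1 + 140\right) \left(-45\right) = 139 \left(-45\right) = -6255$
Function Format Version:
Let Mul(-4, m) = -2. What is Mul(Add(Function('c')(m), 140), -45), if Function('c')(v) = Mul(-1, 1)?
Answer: -6255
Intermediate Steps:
m = Rational(1, 2) (m = Mul(Rational(-1, 4), -2) = Rational(1, 2) ≈ 0.50000)
Function('c')(v) = -1
Mul(Add(Function('c')(m), 140), -45) = Mul(Add(-1, 140), -45) = Mul(139, -45) = -6255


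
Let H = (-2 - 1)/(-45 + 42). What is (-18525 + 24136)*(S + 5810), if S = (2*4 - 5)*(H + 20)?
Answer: 32953403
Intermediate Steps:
H = 1 (H = -3/(-3) = -3*(-⅓) = 1)
S = 63 (S = (2*4 - 5)*(1 + 20) = (8 - 5)*21 = 3*21 = 63)
(-18525 + 24136)*(S + 5810) = (-18525 + 24136)*(63 + 5810) = 5611*5873 = 32953403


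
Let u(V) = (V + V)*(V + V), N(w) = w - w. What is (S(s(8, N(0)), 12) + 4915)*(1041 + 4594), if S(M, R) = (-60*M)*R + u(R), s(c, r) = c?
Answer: -1515815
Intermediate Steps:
N(w) = 0
u(V) = 4*V² (u(V) = (2*V)*(2*V) = 4*V²)
S(M, R) = 4*R² - 60*M*R (S(M, R) = (-60*M)*R + 4*R² = -60*M*R + 4*R² = 4*R² - 60*M*R)
(S(s(8, N(0)), 12) + 4915)*(1041 + 4594) = (4*12*(12 - 15*8) + 4915)*(1041 + 4594) = (4*12*(12 - 120) + 4915)*5635 = (4*12*(-108) + 4915)*5635 = (-5184 + 4915)*5635 = -269*5635 = -1515815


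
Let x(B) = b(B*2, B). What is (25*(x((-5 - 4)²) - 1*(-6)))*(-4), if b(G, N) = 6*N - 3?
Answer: -48900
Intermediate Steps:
b(G, N) = -3 + 6*N
x(B) = -3 + 6*B
(25*(x((-5 - 4)²) - 1*(-6)))*(-4) = (25*((-3 + 6*(-5 - 4)²) - 1*(-6)))*(-4) = (25*((-3 + 6*(-9)²) + 6))*(-4) = (25*((-3 + 6*81) + 6))*(-4) = (25*((-3 + 486) + 6))*(-4) = (25*(483 + 6))*(-4) = (25*489)*(-4) = 12225*(-4) = -48900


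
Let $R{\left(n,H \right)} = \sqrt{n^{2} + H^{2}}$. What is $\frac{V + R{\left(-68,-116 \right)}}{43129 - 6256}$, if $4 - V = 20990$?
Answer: $- \frac{20986}{36873} + \frac{4 \sqrt{1130}}{36873} \approx -0.5655$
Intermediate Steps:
$R{\left(n,H \right)} = \sqrt{H^{2} + n^{2}}$
$V = -20986$ ($V = 4 - 20990 = -20986$)
$\frac{V + R{\left(-68,-116 \right)}}{43129 - 6256} = \frac{-20986 + \sqrt{\left(-116\right)^{2} + \left(-68\right)^{2}}}{43129 - 6256} = \frac{-20986 + \sqrt{13456 + 4624}}{36873} = \left(-20986 + \sqrt{18080}\right) \frac{1}{36873} = \left(-20986 + 4 \sqrt{1130}\right) \frac{1}{36873} = - \frac{20986}{36873} + \frac{4 \sqrt{1130}}{36873}$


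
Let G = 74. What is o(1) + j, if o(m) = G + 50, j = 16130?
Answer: 16254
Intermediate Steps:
o(m) = 124 (o(m) = 74 + 50 = 124)
o(1) + j = 124 + 16130 = 16254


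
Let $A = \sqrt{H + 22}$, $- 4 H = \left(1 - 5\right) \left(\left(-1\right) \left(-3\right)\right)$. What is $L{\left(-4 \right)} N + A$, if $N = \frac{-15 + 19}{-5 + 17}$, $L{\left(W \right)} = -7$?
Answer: $\frac{8}{3} \approx 2.6667$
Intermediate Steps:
$H = 3$ ($H = - \frac{\left(1 - 5\right) \left(\left(-1\right) \left(-3\right)\right)}{4} = - \frac{\left(-4\right) 3}{4} = \left(- \frac{1}{4}\right) \left(-12\right) = 3$)
$N = \frac{1}{3}$ ($N = \frac{4}{12} = 4 \cdot \frac{1}{12} = \frac{1}{3} \approx 0.33333$)
$A = 5$ ($A = \sqrt{3 + 22} = \sqrt{25} = 5$)
$L{\left(-4 \right)} N + A = \left(-7\right) \frac{1}{3} + 5 = - \frac{7}{3} + 5 = \frac{8}{3}$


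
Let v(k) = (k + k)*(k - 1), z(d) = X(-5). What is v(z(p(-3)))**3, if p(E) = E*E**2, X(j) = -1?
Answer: 64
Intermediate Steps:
p(E) = E**3
z(d) = -1
v(k) = 2*k*(-1 + k) (v(k) = (2*k)*(-1 + k) = 2*k*(-1 + k))
v(z(p(-3)))**3 = (2*(-1)*(-1 - 1))**3 = (2*(-1)*(-2))**3 = 4**3 = 64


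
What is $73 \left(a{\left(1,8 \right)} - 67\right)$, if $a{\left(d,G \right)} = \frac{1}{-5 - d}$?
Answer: $- \frac{29419}{6} \approx -4903.2$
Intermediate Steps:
$73 \left(a{\left(1,8 \right)} - 67\right) = 73 \left(- \frac{1}{5 + 1} - 67\right) = 73 \left(- \frac{1}{6} - 67\right) = 73 \left(- \frac{403}{6}\right) = - \frac{29419}{6}$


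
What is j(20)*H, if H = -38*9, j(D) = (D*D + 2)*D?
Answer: -2749680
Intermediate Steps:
j(D) = D*(2 + D²) (j(D) = (D² + 2)*D = (2 + D²)*D = D*(2 + D²))
H = -342
j(20)*H = (20*(2 + 20²))*(-342) = (20*(2 + 400))*(-342) = (20*402)*(-342) = 8040*(-342) = -2749680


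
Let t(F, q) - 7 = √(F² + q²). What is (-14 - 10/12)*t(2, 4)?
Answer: -623/6 - 89*√5/3 ≈ -170.17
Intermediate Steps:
t(F, q) = 7 + √(F² + q²)
(-14 - 10/12)*t(2, 4) = (-14 - 10/12)*(7 + √(2² + 4²)) = (-14 - 10*1/12)*(7 + √(4 + 16)) = (-14 - ⅚)*(7 + √20) = -89*(7 + 2*√5)/6 = -623/6 - 89*√5/3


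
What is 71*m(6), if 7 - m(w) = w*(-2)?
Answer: 1349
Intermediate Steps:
m(w) = 7 + 2*w (m(w) = 7 - w*(-2) = 7 - (-2)*w = 7 + 2*w)
71*m(6) = 71*(7 + 2*6) = 71*(7 + 12) = 71*19 = 1349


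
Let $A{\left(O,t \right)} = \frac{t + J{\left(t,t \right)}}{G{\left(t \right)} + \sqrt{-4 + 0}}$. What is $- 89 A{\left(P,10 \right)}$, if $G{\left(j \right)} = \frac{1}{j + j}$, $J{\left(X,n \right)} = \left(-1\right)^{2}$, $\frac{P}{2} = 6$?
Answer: $- \frac{19580}{1601} + \frac{783200 i}{1601} \approx -12.23 + 489.19 i$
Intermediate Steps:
$P = 12$ ($P = 2 \cdot 6 = 12$)
$J{\left(X,n \right)} = 1$
$G{\left(j \right)} = \frac{1}{2 j}$
$A{\left(O,t \right)} = \frac{1 + t}{\frac{1}{2 t} + 2 i}$ ($A{\left(O,t \right)} = \frac{t + 1}{\frac{1}{2 t} + \sqrt{-4 + 0}} = \frac{1 + t}{\frac{1}{2 t} + \sqrt{-4}} = \frac{1 + t}{\frac{1}{2 t} + 2 i}$)
$- 89 A{\left(P,10 \right)} = - 89 \cdot 2 \cdot 10 \frac{1}{1 + 4 i 10} \left(1 + 10\right) = - 89 \cdot 2 \cdot 10 \frac{1}{1 + 40 i} 11 = - 89 \cdot 2 \cdot 10 \frac{1 - 40 i}{1601} \cdot 11 = - 89 \left(\frac{220}{1601} - \frac{8800 i}{1601}\right) = - \frac{19580}{1601} + \frac{783200 i}{1601}$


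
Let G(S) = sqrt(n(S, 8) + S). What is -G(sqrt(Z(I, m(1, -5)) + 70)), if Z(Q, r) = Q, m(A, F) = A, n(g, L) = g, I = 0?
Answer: -2**(3/4)*35**(1/4) ≈ -4.0906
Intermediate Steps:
G(S) = sqrt(2)*sqrt(S) (G(S) = sqrt(S + S) = sqrt(2*S) = sqrt(2)*sqrt(S))
-G(sqrt(Z(I, m(1, -5)) + 70)) = -sqrt(2)*sqrt(sqrt(0 + 70)) = -sqrt(2)*sqrt(sqrt(70)) = -sqrt(2)*70**(1/4) = -2**(3/4)*35**(1/4)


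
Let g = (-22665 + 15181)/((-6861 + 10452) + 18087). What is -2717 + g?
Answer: -29453305/10839 ≈ -2717.3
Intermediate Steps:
g = -3742/10839 (g = -7484/(3591 + 18087) = -7484/21678 = -7484*1/21678 = -3742/10839 ≈ -0.34523)
-2717 + g = -2717 - 3742/10839 = -29453305/10839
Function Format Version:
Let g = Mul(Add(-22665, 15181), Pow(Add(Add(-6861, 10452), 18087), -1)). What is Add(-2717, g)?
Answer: Rational(-29453305, 10839) ≈ -2717.3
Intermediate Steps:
g = Rational(-3742, 10839) (g = Mul(-7484, Pow(Add(3591, 18087), -1)) = Mul(-7484, Pow(21678, -1)) = Mul(-7484, Rational(1, 21678)) = Rational(-3742, 10839) ≈ -0.34523)
Add(-2717, g) = Add(-2717, Rational(-3742, 10839)) = Rational(-29453305, 10839)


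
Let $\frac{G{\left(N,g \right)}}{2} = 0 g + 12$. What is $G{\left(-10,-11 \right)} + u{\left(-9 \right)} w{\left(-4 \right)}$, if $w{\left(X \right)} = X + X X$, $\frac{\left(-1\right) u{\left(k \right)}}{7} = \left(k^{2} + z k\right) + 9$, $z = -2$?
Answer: $-9048$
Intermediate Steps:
$u{\left(k \right)} = -63 - 7 k^{2} + 14 k$ ($u{\left(k \right)} = - 7 \left(\left(k^{2} - 2 k\right) + 9\right) = - 7 \left(9 + k^{2} - 2 k\right) = -63 - 7 k^{2} + 14 k$)
$G{\left(N,g \right)} = 24$ ($G{\left(N,g \right)} = 2 \left(0 g + 12\right) = 2 \left(0 + 12\right) = 2 \cdot 12 = 24$)
$w{\left(X \right)} = X + X^{2}$
$G{\left(-10,-11 \right)} + u{\left(-9 \right)} w{\left(-4 \right)} = 24 + \left(-63 - 7 \left(-9\right)^{2} + 14 \left(-9\right)\right) \left(- 4 \left(1 - 4\right)\right) = 24 + \left(-63 - 567 - 126\right) \left(\left(-4\right) \left(-3\right)\right) = 24 + \left(-63 - 567 - 126\right) 12 = 24 - 9072 = -9048$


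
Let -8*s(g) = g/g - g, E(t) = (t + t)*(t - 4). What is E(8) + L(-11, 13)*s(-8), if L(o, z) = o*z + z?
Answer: 841/4 ≈ 210.25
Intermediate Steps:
E(t) = 2*t*(-4 + t) (E(t) = (2*t)*(-4 + t) = 2*t*(-4 + t))
s(g) = -⅛ + g/8 (s(g) = -(g/g - g)/8 = -(1 - g)/8 = -⅛ + g/8)
L(o, z) = z + o*z
E(8) + L(-11, 13)*s(-8) = 2*8*(-4 + 8) + (13*(1 - 11))*(-⅛ + (⅛)*(-8)) = 2*8*4 + (13*(-10))*(-⅛ - 1) = 64 - 130*(-9/8) = 64 + 585/4 = 841/4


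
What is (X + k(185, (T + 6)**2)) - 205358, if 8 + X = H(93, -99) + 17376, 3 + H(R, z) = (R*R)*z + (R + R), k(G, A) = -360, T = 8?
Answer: -1044418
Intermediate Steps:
H(R, z) = -3 + 2*R + z*R**2 (H(R, z) = -3 + ((R*R)*z + (R + R)) = -3 + (R**2*z + 2*R) = -3 + (z*R**2 + 2*R) = -3 + (2*R + z*R**2) = -3 + 2*R + z*R**2)
X = -838700 (X = -8 + ((-3 + 2*93 - 99*93**2) + 17376) = -8 + ((-3 + 186 - 99*8649) + 17376) = -8 + ((-3 + 186 - 856251) + 17376) = -8 + (-856068 + 17376) = -8 - 838692 = -838700)
(X + k(185, (T + 6)**2)) - 205358 = (-838700 - 360) - 205358 = -839060 - 205358 = -1044418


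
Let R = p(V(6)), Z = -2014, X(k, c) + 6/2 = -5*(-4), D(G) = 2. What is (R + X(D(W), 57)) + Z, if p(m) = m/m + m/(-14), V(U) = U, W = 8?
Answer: -13975/7 ≈ -1996.4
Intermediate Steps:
X(k, c) = 17 (X(k, c) = -3 - 5*(-4) = -3 + 20 = 17)
p(m) = 1 - m/14 (p(m) = 1 + m*(-1/14) = 1 - m/14)
R = 4/7 (R = 1 - 1/14*6 = 1 - 3/7 = 4/7 ≈ 0.57143)
(R + X(D(W), 57)) + Z = (4/7 + 17) - 2014 = 123/7 - 2014 = -13975/7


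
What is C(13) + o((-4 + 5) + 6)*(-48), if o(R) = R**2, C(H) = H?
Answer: -2339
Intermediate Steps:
C(13) + o((-4 + 5) + 6)*(-48) = 13 + ((-4 + 5) + 6)**2*(-48) = 13 + (1 + 6)**2*(-48) = 13 + 7**2*(-48) = 13 + 49*(-48) = 13 - 2352 = -2339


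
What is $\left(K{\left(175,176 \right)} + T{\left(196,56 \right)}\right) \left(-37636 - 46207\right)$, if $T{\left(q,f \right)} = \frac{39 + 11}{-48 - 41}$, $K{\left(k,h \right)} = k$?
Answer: $- \frac{1301662575}{89} \approx -1.4625 \cdot 10^{7}$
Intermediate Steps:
$T{\left(q,f \right)} = - \frac{50}{89}$ ($T{\left(q,f \right)} = \frac{50}{-89} = 50 \left(- \frac{1}{89}\right) = - \frac{50}{89}$)
$\left(K{\left(175,176 \right)} + T{\left(196,56 \right)}\right) \left(-37636 - 46207\right) = \left(175 - \frac{50}{89}\right) \left(-37636 - 46207\right) = \frac{15525}{89} \left(-83843\right) = - \frac{1301662575}{89}$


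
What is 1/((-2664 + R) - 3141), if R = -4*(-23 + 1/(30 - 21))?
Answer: -9/51421 ≈ -0.00017503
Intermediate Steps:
R = 824/9 (R = -4*(-23 + 1/9) = -4*(-206/9) = 824/9 ≈ 91.556)
1/((-2664 + R) - 3141) = 1/((-2664 + 824/9) - 3141) = 1/(-23152/9 - 3141) = 1/(-51421/9) = -9/51421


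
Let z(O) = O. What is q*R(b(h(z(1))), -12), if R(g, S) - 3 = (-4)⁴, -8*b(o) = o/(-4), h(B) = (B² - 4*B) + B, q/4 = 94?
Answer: 97384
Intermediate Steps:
q = 376 (q = 4*94 = 376)
h(B) = B² - 3*B
b(o) = o/32 (b(o) = -o/(8*(-4)) = -o*(-1)/(8*4) = -(-1)*o/32 = o/32)
R(g, S) = 259 (R(g, S) = 3 + (-4)⁴ = 3 + 256 = 259)
q*R(b(h(z(1))), -12) = 376*259 = 97384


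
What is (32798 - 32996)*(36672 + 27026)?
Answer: -12612204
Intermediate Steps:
(32798 - 32996)*(36672 + 27026) = -198*63698 = -12612204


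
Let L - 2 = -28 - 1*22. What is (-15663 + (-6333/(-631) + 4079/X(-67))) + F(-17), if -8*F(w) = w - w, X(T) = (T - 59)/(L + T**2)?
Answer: -12674967929/79506 ≈ -1.5942e+5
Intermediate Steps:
L = -48 (L = 2 + (-28 - 1*22) = 2 + (-28 - 22) = 2 - 50 = -48)
X(T) = (-59 + T)/(-48 + T**2) (X(T) = (T - 59)/(-48 + T**2) = (-59 + T)/(-48 + T**2))
F(w) = 0 (F(w) = -(w - w)/8 = -1/8*0 = 0)
(-15663 + (-6333/(-631) + 4079/X(-67))) + F(-17) = (-15663 + (-6333/(-631) + 4079/(((-59 - 67)/(-48 + (-67)**2))))) + 0 = (-15663 + (-6333*(-1/631) + 4079/((-126/(-48 + 4489))))) + 0 = (-15663 + (6333/631 + 4079/((-126/4441)))) + 0 = (-15663 + (6333/631 + 4079/(((1/4441)*(-126))))) + 0 = (-15663 + (6333/631 + 4079/(-126/4441))) + 0 = (-15663 + (6333/631 + 4079*(-4441/126))) + 0 = (-15663 + (6333/631 - 18114839/126)) + 0 = (-15663 - 11429665451/79506) + 0 = -12674967929/79506 + 0 = -12674967929/79506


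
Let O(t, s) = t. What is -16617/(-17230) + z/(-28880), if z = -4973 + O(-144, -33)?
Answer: 56806487/49760240 ≈ 1.1416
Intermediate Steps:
z = -5117 (z = -4973 - 144 = -5117)
-16617/(-17230) + z/(-28880) = -16617/(-17230) - 5117/(-28880) = -16617*(-1/17230) - 5117*(-1/28880) = 16617/17230 + 5117/28880 = 56806487/49760240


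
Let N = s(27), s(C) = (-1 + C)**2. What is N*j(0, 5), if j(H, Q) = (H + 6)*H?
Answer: 0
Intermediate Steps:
N = 676 (N = (-1 + 27)**2 = 26**2 = 676)
j(H, Q) = H*(6 + H) (j(H, Q) = (6 + H)*H = H*(6 + H))
N*j(0, 5) = 676*(0*(6 + 0)) = 676*(0*6) = 676*0 = 0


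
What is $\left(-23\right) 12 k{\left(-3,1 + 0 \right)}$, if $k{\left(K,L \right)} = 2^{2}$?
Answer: $-1104$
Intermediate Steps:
$k{\left(K,L \right)} = 4$
$\left(-23\right) 12 k{\left(-3,1 + 0 \right)} = \left(-23\right) 12 \cdot 4 = \left(-276\right) 4 = -1104$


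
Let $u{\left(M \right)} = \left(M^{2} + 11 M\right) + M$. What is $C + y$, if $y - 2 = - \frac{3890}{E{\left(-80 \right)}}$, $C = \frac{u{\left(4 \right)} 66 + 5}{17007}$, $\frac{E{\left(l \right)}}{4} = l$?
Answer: $\frac{7839499}{544224} \approx 14.405$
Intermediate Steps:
$u{\left(M \right)} = M^{2} + 12 M$
$E{\left(l \right)} = 4 l$
$C = \frac{4229}{17007}$ ($C = \frac{4 \left(12 + 4\right) 66 + 5}{17007} = \left(4 \cdot 16 \cdot 66 + 5\right) \frac{1}{17007} = \left(64 \cdot 66 + 5\right) \frac{1}{17007} = \left(4224 + 5\right) \frac{1}{17007} = 4229 \cdot \frac{1}{17007} = \frac{4229}{17007} \approx 0.24866$)
$y = \frac{453}{32}$ ($y = 2 - \frac{3890}{4 \left(-80\right)} = 2 - \frac{3890}{-320} = 2 - - \frac{389}{32} = 2 + \frac{389}{32} = \frac{453}{32} \approx 14.156$)
$C + y = \frac{4229}{17007} + \frac{453}{32} = \frac{7839499}{544224}$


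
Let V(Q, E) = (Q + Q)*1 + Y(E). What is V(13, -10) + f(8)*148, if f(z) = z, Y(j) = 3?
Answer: 1213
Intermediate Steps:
V(Q, E) = 3 + 2*Q (V(Q, E) = (Q + Q)*1 + 3 = (2*Q)*1 + 3 = 2*Q + 3 = 3 + 2*Q)
V(13, -10) + f(8)*148 = (3 + 2*13) + 8*148 = (3 + 26) + 1184 = 29 + 1184 = 1213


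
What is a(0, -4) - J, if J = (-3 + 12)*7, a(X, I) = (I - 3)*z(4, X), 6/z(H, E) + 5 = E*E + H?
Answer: -21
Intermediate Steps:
z(H, E) = 6/(-5 + H + E²) (z(H, E) = 6/(-5 + (E*E + H)) = 6/(-5 + (E² + H)) = 6/(-5 + (H + E²)) = 6/(-5 + H + E²))
a(X, I) = 6*(-3 + I)/(-1 + X²) (a(X, I) = (I - 3)*(6/(-5 + 4 + X²)) = (-3 + I)*(6/(-1 + X²)) = 6*(-3 + I)/(-1 + X²))
J = 63 (J = 9*7 = 63)
a(0, -4) - J = 6*(-3 - 4)/(-1 + 0²) - 1*63 = 6*(-7)/(-1 + 0) - 63 = 6*(-7)/(-1) - 63 = 6*(-1)*(-7) - 63 = 42 - 63 = -21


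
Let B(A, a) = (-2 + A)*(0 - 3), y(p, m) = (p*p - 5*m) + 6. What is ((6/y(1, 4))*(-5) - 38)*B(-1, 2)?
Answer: -4176/13 ≈ -321.23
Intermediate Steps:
y(p, m) = 6 + p² - 5*m (y(p, m) = (p² - 5*m) + 6 = 6 + p² - 5*m)
B(A, a) = 6 - 3*A (B(A, a) = (-2 + A)*(-3) = 6 - 3*A)
((6/y(1, 4))*(-5) - 38)*B(-1, 2) = ((6/(6 + 1² - 5*4))*(-5) - 38)*(6 - 3*(-1)) = ((6/(6 + 1 - 20))*(-5) - 38)*(6 + 3) = ((6/(-13))*(-5) - 38)*9 = ((6*(-1/13))*(-5) - 38)*9 = (-6/13*(-5) - 38)*9 = (30/13 - 38)*9 = -464/13*9 = -4176/13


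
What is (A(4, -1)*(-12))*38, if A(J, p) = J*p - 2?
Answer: 2736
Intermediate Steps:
A(J, p) = -2 + J*p
(A(4, -1)*(-12))*38 = ((-2 + 4*(-1))*(-12))*38 = ((-2 - 4)*(-12))*38 = -6*(-12)*38 = 72*38 = 2736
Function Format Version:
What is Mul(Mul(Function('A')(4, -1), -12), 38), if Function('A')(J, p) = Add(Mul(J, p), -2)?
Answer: 2736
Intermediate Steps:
Function('A')(J, p) = Add(-2, Mul(J, p))
Mul(Mul(Function('A')(4, -1), -12), 38) = Mul(Mul(Add(-2, Mul(4, -1)), -12), 38) = Mul(Mul(Add(-2, -4), -12), 38) = Mul(Mul(-6, -12), 38) = Mul(72, 38) = 2736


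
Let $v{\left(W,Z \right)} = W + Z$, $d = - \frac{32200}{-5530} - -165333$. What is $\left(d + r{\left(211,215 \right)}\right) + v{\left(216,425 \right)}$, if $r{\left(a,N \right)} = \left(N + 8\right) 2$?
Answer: $\frac{13147640}{79} \approx 1.6643 \cdot 10^{5}$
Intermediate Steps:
$r{\left(a,N \right)} = 16 + 2 N$ ($r{\left(a,N \right)} = \left(8 + N\right) 2 = 16 + 2 N$)
$d = \frac{13061767}{79}$ ($d = \left(-32200\right) \left(- \frac{1}{5530}\right) + 165333 = \frac{460}{79} + 165333 = \frac{13061767}{79} \approx 1.6534 \cdot 10^{5}$)
$\left(d + r{\left(211,215 \right)}\right) + v{\left(216,425 \right)} = \left(\frac{13061767}{79} + \left(16 + 2 \cdot 215\right)\right) + \left(216 + 425\right) = \left(\frac{13061767}{79} + \left(16 + 430\right)\right) + 641 = \left(\frac{13061767}{79} + 446\right) + 641 = \frac{13097001}{79} + 641 = \frac{13147640}{79}$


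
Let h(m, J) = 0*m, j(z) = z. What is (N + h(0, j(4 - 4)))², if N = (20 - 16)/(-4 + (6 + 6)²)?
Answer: 1/1225 ≈ 0.00081633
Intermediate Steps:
N = 1/35 (N = 4/(-4 + 12²) = 4/(-4 + 144) = 4/140 = 4*(1/140) = 1/35 ≈ 0.028571)
h(m, J) = 0
(N + h(0, j(4 - 4)))² = (1/35 + 0)² = (1/35)² = 1/1225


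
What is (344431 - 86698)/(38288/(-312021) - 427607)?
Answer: -80418108393/133422402035 ≈ -0.60273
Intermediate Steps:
(344431 - 86698)/(38288/(-312021) - 427607) = 257733/(38288*(-1/312021) - 427607) = 257733/(-38288/312021 - 427607) = 257733/(-133422402035/312021) = 257733*(-312021/133422402035) = -80418108393/133422402035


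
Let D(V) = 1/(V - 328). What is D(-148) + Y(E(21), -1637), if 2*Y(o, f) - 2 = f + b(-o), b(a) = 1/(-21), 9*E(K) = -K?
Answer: -1167427/1428 ≈ -817.53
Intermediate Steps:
E(K) = -K/9 (E(K) = (-K)/9 = -K/9)
D(V) = 1/(-328 + V)
b(a) = -1/21
Y(o, f) = 41/42 + f/2 (Y(o, f) = 1 + (f - 1/21)/2 = 1 + (-1/21 + f)/2 = 1 + (-1/42 + f/2) = 41/42 + f/2)
D(-148) + Y(E(21), -1637) = 1/(-328 - 148) + (41/42 + (½)*(-1637)) = 1/(-476) + (41/42 - 1637/2) = -1/476 - 17168/21 = -1167427/1428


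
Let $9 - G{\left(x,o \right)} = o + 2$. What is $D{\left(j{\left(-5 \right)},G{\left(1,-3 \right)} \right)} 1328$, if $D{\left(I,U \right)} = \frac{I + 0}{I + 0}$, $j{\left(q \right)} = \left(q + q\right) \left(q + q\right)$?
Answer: $1328$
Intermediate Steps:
$j{\left(q \right)} = 4 q^{2}$ ($j{\left(q \right)} = 2 q 2 q = 4 q^{2}$)
$G{\left(x,o \right)} = 7 - o$ ($G{\left(x,o \right)} = 9 - \left(o + 2\right) = 9 - \left(2 + o\right) = 7 - o$)
$D{\left(I,U \right)} = 1$ ($D{\left(I,U \right)} = \frac{I}{I} = 1$)
$D{\left(j{\left(-5 \right)},G{\left(1,-3 \right)} \right)} 1328 = 1 \cdot 1328 = 1328$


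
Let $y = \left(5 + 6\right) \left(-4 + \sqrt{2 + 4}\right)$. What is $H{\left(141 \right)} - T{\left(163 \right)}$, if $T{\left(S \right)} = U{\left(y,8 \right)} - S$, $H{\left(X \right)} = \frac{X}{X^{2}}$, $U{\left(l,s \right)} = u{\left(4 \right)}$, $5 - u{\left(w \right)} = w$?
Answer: $\frac{22843}{141} \approx 162.01$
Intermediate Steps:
$y = -44 + 11 \sqrt{6}$ ($y = 11 \left(-4 + \sqrt{6}\right) = -44 + 11 \sqrt{6} \approx -17.056$)
$u{\left(w \right)} = 5 - w$
$U{\left(l,s \right)} = 1$ ($U{\left(l,s \right)} = 5 - 4 = 1$)
$H{\left(X \right)} = \frac{1}{X}$ ($H{\left(X \right)} = \frac{X}{X^{2}} = \frac{1}{X}$)
$T{\left(S \right)} = 1 - S$
$H{\left(141 \right)} - T{\left(163 \right)} = \frac{1}{141} - \left(1 - 163\right) = \frac{1}{141} - -162 = \frac{1}{141} + 162 = \frac{22843}{141}$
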